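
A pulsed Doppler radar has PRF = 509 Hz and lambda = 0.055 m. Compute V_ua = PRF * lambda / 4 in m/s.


V_ua = 509 * 0.055 / 4 = 7.0 m/s

7.0 m/s


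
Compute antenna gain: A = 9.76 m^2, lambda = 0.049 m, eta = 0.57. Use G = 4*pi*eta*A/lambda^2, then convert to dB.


G_linear = 4*pi*0.57*9.76/0.049^2 = 29116.72
G_dB = 10*log10(29116.72) = 44.6 dB

44.6 dB


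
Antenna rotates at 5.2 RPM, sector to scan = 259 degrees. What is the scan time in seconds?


t = 259 / (5.2 * 360) * 60 = 8.3 s

8.3 s


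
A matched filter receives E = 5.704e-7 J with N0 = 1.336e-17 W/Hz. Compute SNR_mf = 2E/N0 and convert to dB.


SNR_lin = 2 * 5.704e-7 / 1.336e-17 = 8.539e10
SNR_dB = 10*log10(8.539e10) = 109.3 dB

109.3 dB


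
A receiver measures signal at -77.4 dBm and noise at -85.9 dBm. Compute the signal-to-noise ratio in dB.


SNR = -77.4 - (-85.9) = 8.5 dB

8.5 dB


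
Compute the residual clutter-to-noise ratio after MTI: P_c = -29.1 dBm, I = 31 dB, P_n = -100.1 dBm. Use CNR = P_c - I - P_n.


CNR = -29.1 - 31 - (-100.1) = 40.0 dB

40.0 dB


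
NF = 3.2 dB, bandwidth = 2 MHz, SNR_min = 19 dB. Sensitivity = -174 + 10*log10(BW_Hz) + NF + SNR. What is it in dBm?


10*log10(2000000.0) = 63.01
S = -174 + 63.01 + 3.2 + 19 = -88.8 dBm

-88.8 dBm


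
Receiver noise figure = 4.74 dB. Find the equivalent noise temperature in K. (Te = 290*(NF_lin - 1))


NF_lin = 10^(4.74/10) = 2.978516
Te = 290 * (2.978516 - 1) = 573.8 K

573.8 K


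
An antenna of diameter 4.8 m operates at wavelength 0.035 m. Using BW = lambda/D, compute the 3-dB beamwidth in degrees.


BW_rad = 0.035 / 4.8 = 0.007292
BW_deg = 0.42 degrees

0.42 degrees


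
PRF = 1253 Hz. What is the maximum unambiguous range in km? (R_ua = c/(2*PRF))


R_ua = 3e8 / (2 * 1253) = 119712.7 m = 119.7 km

119.7 km


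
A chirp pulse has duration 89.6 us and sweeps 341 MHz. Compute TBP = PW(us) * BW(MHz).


TBP = 89.6 * 341 = 30553.6

30553.6


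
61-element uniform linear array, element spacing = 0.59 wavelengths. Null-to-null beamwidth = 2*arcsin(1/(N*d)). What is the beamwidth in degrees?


1/(N*d) = 1/(61*0.59) = 0.027785
BW = 2*arcsin(0.027785) = 3.2 degrees

3.2 degrees


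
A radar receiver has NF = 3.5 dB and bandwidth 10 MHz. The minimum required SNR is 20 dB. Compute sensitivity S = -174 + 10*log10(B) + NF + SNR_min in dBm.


10*log10(10000000.0) = 70.0
S = -174 + 70.0 + 3.5 + 20 = -80.5 dBm

-80.5 dBm


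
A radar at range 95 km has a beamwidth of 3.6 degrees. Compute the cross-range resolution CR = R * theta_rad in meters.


BW_rad = 0.062831853
CR = 95000 * 0.062831853 = 5969.0 m

5969.0 m


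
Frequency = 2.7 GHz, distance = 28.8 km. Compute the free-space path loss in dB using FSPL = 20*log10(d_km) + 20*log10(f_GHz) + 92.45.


20*log10(28.8) = 29.19
20*log10(2.7) = 8.63
FSPL = 130.3 dB

130.3 dB


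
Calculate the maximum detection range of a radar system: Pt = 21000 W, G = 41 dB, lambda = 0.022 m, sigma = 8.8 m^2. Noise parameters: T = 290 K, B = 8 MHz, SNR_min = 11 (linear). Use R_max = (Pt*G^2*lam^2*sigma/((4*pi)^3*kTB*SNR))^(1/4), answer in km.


G_lin = 10^(41/10) = 12589.254118
R^4 = 21000 * 12589.254118^2 * 0.022^2 * 8.8 / ((4*pi)^3 * 1.38e-23 * 290 * 8000000.0 * 11)
R^4 = 2.02842e19 m^4
R_max = (2.02842e19)^(1/4) = 67110.3 m = 67.1 km

67.1 km


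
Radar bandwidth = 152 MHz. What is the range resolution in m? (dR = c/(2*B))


dR = 3e8 / (2 * 152000000.0) = 0.99 m

0.99 m


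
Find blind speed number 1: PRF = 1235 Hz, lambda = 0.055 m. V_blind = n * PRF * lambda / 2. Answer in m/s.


V_blind = 1 * 1235 * 0.055 / 2 = 34.0 m/s

34.0 m/s


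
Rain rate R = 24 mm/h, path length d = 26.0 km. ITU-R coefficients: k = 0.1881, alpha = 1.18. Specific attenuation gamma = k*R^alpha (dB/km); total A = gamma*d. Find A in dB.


gamma = 0.1881 * 24^1.18 = 7.999044 dB/km
A = 7.999044 * 26.0 = 207.98 dB

207.98 dB


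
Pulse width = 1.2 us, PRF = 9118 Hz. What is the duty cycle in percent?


DC = 1.2e-6 * 9118 * 100 = 1.09%

1.09%


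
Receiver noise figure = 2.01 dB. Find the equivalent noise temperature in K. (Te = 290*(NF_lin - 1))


NF_lin = 10^(2.01/10) = 1.588547
Te = 290 * (1.588547 - 1) = 170.7 K

170.7 K


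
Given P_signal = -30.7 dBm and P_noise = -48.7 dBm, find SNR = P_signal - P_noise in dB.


SNR = -30.7 - (-48.7) = 18.0 dB

18.0 dB


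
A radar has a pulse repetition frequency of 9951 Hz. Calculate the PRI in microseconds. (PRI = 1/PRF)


PRI = 1/9951 = 0.0001004924 s = 100.5 us

100.5 us


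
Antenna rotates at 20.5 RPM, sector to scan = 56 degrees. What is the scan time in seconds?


t = 56 / (20.5 * 360) * 60 = 0.46 s

0.46 s


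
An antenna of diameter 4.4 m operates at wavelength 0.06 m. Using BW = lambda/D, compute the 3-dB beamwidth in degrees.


BW_rad = 0.06 / 4.4 = 0.013636
BW_deg = 0.78 degrees

0.78 degrees


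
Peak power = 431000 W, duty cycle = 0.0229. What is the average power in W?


P_avg = 431000 * 0.0229 = 9869.9 W

9869.9 W


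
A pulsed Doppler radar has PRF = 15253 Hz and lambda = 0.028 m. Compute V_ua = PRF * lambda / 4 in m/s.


V_ua = 15253 * 0.028 / 4 = 106.8 m/s

106.8 m/s


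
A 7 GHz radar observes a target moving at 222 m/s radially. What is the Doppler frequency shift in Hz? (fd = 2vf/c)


fd = 2 * 222 * 7000000000.0 / 3e8 = 10360.0 Hz

10360.0 Hz


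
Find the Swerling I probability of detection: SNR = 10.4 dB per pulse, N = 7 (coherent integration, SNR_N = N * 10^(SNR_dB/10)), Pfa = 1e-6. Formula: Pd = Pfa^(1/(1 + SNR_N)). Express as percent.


SNR_lin = 10^(10.4/10) = 10.96478
SNR_N = 7 * 10.96478 = 76.75346
1/(1 + SNR_N) = 1/77.75346 = 0.0128612
Pd = (1e-6)^0.0128612 = 0.83721
Pd = 83.7%

83.7%


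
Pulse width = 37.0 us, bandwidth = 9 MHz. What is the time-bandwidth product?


TBP = 37.0 * 9 = 333.0

333.0


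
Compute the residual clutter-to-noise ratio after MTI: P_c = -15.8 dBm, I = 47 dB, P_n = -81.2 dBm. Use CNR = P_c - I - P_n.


CNR = -15.8 - 47 - (-81.2) = 18.4 dB

18.4 dB


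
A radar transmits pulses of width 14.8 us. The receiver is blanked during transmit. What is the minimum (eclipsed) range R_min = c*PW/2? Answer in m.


R_min = 3e8 * 14.8e-6 / 2 = 2220.0 m

2220.0 m


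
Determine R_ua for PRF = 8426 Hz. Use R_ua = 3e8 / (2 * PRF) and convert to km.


R_ua = 3e8 / (2 * 8426) = 17802.0 m = 17.8 km

17.8 km


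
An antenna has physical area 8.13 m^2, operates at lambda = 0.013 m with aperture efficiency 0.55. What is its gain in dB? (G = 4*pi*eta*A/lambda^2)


G_linear = 4*pi*0.55*8.13/0.013^2 = 332488.32
G_dB = 10*log10(332488.32) = 55.2 dB

55.2 dB


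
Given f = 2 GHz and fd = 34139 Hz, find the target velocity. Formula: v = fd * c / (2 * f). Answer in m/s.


v = 34139 * 3e8 / (2 * 2000000000.0) = 2560.4 m/s

2560.4 m/s


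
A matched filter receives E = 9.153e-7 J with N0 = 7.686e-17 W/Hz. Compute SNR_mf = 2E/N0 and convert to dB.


SNR_lin = 2 * 9.153e-7 / 7.686e-17 = 2.382e10
SNR_dB = 10*log10(2.382e10) = 103.8 dB

103.8 dB


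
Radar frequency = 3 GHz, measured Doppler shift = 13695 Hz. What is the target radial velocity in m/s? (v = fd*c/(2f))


v = 13695 * 3e8 / (2 * 3000000000.0) = 684.8 m/s

684.8 m/s


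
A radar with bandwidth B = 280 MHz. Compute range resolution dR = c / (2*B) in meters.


dR = 3e8 / (2 * 280000000.0) = 0.54 m

0.54 m


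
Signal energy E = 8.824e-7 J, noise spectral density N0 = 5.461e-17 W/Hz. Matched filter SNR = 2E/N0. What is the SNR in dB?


SNR_lin = 2 * 8.824e-7 / 5.461e-17 = 3.232e10
SNR_dB = 10*log10(3.232e10) = 105.1 dB

105.1 dB


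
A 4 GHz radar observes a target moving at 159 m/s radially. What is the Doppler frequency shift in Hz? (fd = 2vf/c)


fd = 2 * 159 * 4000000000.0 / 3e8 = 4240.0 Hz

4240.0 Hz


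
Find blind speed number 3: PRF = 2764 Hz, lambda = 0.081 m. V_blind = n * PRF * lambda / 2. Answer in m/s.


V_blind = 3 * 2764 * 0.081 / 2 = 335.8 m/s

335.8 m/s


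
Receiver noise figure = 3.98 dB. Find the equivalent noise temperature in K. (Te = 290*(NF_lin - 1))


NF_lin = 10^(3.98/10) = 2.500345
Te = 290 * (2.500345 - 1) = 435.1 K

435.1 K


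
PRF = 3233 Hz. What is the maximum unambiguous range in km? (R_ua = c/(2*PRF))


R_ua = 3e8 / (2 * 3233) = 46396.5 m = 46.4 km

46.4 km


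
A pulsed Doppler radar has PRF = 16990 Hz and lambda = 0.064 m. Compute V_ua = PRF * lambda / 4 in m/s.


V_ua = 16990 * 0.064 / 4 = 271.8 m/s

271.8 m/s


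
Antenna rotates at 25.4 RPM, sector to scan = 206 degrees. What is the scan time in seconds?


t = 206 / (25.4 * 360) * 60 = 1.35 s

1.35 s


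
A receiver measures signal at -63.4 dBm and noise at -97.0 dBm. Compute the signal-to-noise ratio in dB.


SNR = -63.4 - (-97.0) = 33.6 dB

33.6 dB


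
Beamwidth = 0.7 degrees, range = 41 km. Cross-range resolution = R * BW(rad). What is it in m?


BW_rad = 0.012217305
CR = 41000 * 0.012217305 = 500.9 m

500.9 m


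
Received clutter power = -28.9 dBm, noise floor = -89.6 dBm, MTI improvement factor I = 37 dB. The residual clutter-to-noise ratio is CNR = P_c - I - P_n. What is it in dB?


CNR = -28.9 - 37 - (-89.6) = 23.7 dB

23.7 dB


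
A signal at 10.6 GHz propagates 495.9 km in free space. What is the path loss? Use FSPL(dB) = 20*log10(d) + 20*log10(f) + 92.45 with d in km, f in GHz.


20*log10(495.9) = 53.91
20*log10(10.6) = 20.51
FSPL = 166.9 dB

166.9 dB


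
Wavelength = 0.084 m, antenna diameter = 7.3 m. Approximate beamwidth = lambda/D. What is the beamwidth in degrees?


BW_rad = 0.084 / 7.3 = 0.011507
BW_deg = 0.66 degrees

0.66 degrees


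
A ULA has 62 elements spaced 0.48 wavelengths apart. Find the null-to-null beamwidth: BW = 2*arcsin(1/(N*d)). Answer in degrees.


1/(N*d) = 1/(62*0.48) = 0.033602
BW = 2*arcsin(0.033602) = 3.9 degrees

3.9 degrees


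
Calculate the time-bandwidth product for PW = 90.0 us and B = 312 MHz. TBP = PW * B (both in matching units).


TBP = 90.0 * 312 = 28080.0

28080.0


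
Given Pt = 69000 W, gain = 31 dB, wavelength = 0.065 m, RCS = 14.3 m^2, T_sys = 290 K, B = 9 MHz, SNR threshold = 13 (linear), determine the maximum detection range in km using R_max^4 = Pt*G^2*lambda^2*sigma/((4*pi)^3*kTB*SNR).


G_lin = 10^(31/10) = 1258.925412
R^4 = 69000 * 1258.925412^2 * 0.065^2 * 14.3 / ((4*pi)^3 * 1.38e-23 * 290 * 9000000.0 * 13)
R^4 = 7.11081e18 m^4
R_max = (7.11081e18)^(1/4) = 51639.2 m = 51.6 km

51.6 km


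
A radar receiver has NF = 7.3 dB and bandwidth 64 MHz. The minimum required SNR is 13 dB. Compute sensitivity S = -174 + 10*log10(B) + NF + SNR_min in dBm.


10*log10(64000000.0) = 78.06
S = -174 + 78.06 + 7.3 + 13 = -75.6 dBm

-75.6 dBm


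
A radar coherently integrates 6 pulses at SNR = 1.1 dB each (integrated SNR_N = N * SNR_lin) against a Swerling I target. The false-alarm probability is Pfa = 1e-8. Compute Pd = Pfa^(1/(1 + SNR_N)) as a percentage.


SNR_lin = 10^(1.1/10) = 1.28825
SNR_N = 6 * 1.28825 = 7.7295
1/(1 + SNR_N) = 1/8.7295 = 0.1145541
Pd = (1e-8)^0.1145541 = 0.12122
Pd = 12.1%

12.1%


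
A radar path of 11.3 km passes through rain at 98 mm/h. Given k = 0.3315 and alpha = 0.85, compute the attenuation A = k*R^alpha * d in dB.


gamma = 0.3315 * 98^0.85 = 16.331486 dB/km
A = 16.331486 * 11.3 = 184.55 dB

184.55 dB


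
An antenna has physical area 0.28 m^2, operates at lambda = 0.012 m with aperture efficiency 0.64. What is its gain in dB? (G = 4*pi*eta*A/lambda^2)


G_linear = 4*pi*0.64*0.28/0.012^2 = 15638.15
G_dB = 10*log10(15638.15) = 41.9 dB

41.9 dB


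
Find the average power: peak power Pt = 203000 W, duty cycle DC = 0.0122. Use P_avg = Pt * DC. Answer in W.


P_avg = 203000 * 0.0122 = 2476.6 W

2476.6 W


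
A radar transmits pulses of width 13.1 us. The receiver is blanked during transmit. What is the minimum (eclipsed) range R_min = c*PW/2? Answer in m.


R_min = 3e8 * 13.1e-6 / 2 = 1965.0 m

1965.0 m


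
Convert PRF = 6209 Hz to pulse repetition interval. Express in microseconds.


PRI = 1/6209 = 0.0001610565 s = 161.1 us

161.1 us


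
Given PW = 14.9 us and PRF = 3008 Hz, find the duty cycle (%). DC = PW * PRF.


DC = 14.9e-6 * 3008 * 100 = 4.48%

4.48%


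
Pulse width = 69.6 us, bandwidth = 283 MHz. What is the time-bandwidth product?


TBP = 69.6 * 283 = 19696.8

19696.8


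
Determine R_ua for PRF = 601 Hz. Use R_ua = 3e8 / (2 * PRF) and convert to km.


R_ua = 3e8 / (2 * 601) = 249584.0 m = 249.6 km

249.6 km


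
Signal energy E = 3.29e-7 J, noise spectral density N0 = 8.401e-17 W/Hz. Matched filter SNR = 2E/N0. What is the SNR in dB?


SNR_lin = 2 * 3.29e-7 / 8.401e-17 = 7.832e9
SNR_dB = 10*log10(7.832e9) = 98.9 dB

98.9 dB


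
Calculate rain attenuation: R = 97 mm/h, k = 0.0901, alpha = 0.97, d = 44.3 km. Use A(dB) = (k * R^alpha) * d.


gamma = 0.0901 * 97^0.97 = 7.618919 dB/km
A = 7.618919 * 44.3 = 337.52 dB

337.52 dB


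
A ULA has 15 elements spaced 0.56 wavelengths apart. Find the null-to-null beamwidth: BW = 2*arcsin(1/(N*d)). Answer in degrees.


1/(N*d) = 1/(15*0.56) = 0.119048
BW = 2*arcsin(0.119048) = 13.7 degrees

13.7 degrees


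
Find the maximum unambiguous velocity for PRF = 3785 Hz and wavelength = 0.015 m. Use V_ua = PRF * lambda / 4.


V_ua = 3785 * 0.015 / 4 = 14.2 m/s

14.2 m/s


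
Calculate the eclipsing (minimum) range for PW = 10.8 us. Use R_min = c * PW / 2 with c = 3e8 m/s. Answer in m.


R_min = 3e8 * 10.8e-6 / 2 = 1620.0 m

1620.0 m


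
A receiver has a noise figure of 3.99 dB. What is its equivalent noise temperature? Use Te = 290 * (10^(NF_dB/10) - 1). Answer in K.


NF_lin = 10^(3.99/10) = 2.506109
Te = 290 * (2.506109 - 1) = 436.8 K

436.8 K


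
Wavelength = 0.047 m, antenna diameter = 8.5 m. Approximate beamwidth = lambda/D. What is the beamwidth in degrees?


BW_rad = 0.047 / 8.5 = 0.005529
BW_deg = 0.32 degrees

0.32 degrees


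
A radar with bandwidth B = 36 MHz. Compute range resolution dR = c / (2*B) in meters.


dR = 3e8 / (2 * 36000000.0) = 4.17 m

4.17 m


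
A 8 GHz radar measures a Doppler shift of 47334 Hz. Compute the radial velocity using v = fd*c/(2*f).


v = 47334 * 3e8 / (2 * 8000000000.0) = 887.5 m/s

887.5 m/s


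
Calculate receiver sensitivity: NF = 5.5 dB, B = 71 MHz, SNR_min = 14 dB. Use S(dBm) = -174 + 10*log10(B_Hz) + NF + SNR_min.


10*log10(71000000.0) = 78.51
S = -174 + 78.51 + 5.5 + 14 = -76.0 dBm

-76.0 dBm


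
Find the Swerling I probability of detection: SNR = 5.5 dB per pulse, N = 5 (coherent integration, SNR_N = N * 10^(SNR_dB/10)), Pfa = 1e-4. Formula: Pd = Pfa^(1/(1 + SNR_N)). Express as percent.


SNR_lin = 10^(5.5/10) = 3.54813
SNR_N = 5 * 3.54813 = 17.74065
1/(1 + SNR_N) = 1/18.74065 = 0.0533599
Pd = (1e-4)^0.0533599 = 0.61173
Pd = 61.2%

61.2%


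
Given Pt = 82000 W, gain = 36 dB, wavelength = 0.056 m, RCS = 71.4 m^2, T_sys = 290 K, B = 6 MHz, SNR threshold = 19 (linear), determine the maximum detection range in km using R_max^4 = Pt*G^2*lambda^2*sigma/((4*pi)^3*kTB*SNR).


G_lin = 10^(36/10) = 3981.071706
R^4 = 82000 * 3981.071706^2 * 0.056^2 * 71.4 / ((4*pi)^3 * 1.38e-23 * 290 * 6000000.0 * 19)
R^4 = 3.21423e20 m^4
R_max = (3.21423e20)^(1/4) = 133896.5 m = 133.9 km

133.9 km


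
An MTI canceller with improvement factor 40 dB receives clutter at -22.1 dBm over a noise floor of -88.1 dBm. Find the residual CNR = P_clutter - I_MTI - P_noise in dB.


CNR = -22.1 - 40 - (-88.1) = 26.0 dB

26.0 dB


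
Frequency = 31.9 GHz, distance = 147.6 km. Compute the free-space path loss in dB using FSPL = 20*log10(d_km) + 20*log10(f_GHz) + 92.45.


20*log10(147.6) = 43.38
20*log10(31.9) = 30.08
FSPL = 165.9 dB

165.9 dB


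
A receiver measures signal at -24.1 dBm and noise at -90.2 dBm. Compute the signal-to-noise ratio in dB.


SNR = -24.1 - (-90.2) = 66.1 dB

66.1 dB


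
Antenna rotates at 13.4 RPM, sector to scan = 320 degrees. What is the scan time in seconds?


t = 320 / (13.4 * 360) * 60 = 3.98 s

3.98 s


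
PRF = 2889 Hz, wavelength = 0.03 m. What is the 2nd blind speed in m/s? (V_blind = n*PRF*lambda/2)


V_blind = 2 * 2889 * 0.03 / 2 = 86.7 m/s

86.7 m/s


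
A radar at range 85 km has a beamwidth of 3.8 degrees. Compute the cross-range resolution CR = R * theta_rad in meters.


BW_rad = 0.066322512
CR = 85000 * 0.066322512 = 5637.4 m

5637.4 m


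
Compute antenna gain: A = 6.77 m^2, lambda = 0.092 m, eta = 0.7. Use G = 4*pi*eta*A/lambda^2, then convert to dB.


G_linear = 4*pi*0.7*6.77/0.092^2 = 7035.92
G_dB = 10*log10(7035.92) = 38.5 dB

38.5 dB


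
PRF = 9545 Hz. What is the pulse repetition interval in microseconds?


PRI = 1/9545 = 0.0001047669 s = 104.8 us

104.8 us


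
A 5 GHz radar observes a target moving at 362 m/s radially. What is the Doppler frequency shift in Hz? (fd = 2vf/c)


fd = 2 * 362 * 5000000000.0 / 3e8 = 12066.7 Hz

12066.7 Hz


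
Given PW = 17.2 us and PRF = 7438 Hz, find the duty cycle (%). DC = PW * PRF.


DC = 17.2e-6 * 7438 * 100 = 12.79%

12.79%


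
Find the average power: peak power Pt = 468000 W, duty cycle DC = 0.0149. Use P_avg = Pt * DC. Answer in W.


P_avg = 468000 * 0.0149 = 6973.2 W

6973.2 W


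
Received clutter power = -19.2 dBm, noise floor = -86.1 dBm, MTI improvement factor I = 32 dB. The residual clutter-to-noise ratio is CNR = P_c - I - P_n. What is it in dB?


CNR = -19.2 - 32 - (-86.1) = 34.9 dB

34.9 dB


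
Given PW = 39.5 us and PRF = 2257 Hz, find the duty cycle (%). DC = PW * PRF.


DC = 39.5e-6 * 2257 * 100 = 8.92%

8.92%


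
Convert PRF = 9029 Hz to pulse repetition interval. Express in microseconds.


PRI = 1/9029 = 0.0001107542 s = 110.8 us

110.8 us


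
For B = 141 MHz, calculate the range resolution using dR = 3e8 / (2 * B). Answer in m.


dR = 3e8 / (2 * 141000000.0) = 1.06 m

1.06 m


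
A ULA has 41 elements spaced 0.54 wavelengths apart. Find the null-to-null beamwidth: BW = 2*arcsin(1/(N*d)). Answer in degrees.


1/(N*d) = 1/(41*0.54) = 0.045167
BW = 2*arcsin(0.045167) = 5.2 degrees

5.2 degrees


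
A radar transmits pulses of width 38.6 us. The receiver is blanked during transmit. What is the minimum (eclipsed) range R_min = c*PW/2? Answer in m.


R_min = 3e8 * 38.6e-6 / 2 = 5790.0 m

5790.0 m


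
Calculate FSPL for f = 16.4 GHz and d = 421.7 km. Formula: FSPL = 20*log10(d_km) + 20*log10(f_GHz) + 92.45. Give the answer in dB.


20*log10(421.7) = 52.5
20*log10(16.4) = 24.3
FSPL = 169.2 dB

169.2 dB


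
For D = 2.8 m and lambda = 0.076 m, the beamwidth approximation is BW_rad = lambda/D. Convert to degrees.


BW_rad = 0.076 / 2.8 = 0.027143
BW_deg = 1.56 degrees

1.56 degrees


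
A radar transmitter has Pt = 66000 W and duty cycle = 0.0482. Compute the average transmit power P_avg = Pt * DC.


P_avg = 66000 * 0.0482 = 3181.2 W

3181.2 W


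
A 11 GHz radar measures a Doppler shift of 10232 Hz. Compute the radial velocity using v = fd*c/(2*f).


v = 10232 * 3e8 / (2 * 11000000000.0) = 139.5 m/s

139.5 m/s


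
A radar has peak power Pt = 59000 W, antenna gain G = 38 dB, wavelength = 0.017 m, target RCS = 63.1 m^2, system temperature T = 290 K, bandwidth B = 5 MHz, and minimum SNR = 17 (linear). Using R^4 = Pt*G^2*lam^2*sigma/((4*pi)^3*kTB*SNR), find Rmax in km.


G_lin = 10^(38/10) = 6309.573445
R^4 = 59000 * 6309.573445^2 * 0.017^2 * 63.1 / ((4*pi)^3 * 1.38e-23 * 290 * 5000000.0 * 17)
R^4 = 6.34532e19 m^4
R_max = (6.34532e19)^(1/4) = 89251.1 m = 89.3 km

89.3 km


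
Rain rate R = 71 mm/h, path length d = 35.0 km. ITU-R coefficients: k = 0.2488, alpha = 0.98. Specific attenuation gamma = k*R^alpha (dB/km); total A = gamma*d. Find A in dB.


gamma = 0.2488 * 71^0.98 = 16.221222 dB/km
A = 16.221222 * 35.0 = 567.74 dB

567.74 dB


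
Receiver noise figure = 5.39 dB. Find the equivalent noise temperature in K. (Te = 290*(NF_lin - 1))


NF_lin = 10^(5.39/10) = 3.459394
Te = 290 * (3.459394 - 1) = 713.2 K

713.2 K


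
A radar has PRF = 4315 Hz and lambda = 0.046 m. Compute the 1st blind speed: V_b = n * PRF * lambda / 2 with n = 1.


V_blind = 1 * 4315 * 0.046 / 2 = 99.2 m/s

99.2 m/s


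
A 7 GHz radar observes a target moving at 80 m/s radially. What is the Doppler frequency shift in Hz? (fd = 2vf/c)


fd = 2 * 80 * 7000000000.0 / 3e8 = 3733.3 Hz

3733.3 Hz


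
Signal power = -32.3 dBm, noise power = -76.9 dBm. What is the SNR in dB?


SNR = -32.3 - (-76.9) = 44.6 dB

44.6 dB


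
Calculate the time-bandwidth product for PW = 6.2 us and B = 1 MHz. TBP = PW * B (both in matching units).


TBP = 6.2 * 1 = 6.2

6.2


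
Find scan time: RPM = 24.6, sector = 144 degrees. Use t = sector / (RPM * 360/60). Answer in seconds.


t = 144 / (24.6 * 360) * 60 = 0.98 s

0.98 s


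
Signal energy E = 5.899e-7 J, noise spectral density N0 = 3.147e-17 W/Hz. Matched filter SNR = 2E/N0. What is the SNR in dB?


SNR_lin = 2 * 5.899e-7 / 3.147e-17 = 3.749e10
SNR_dB = 10*log10(3.749e10) = 105.7 dB

105.7 dB


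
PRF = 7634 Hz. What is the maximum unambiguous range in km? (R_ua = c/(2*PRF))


R_ua = 3e8 / (2 * 7634) = 19648.9 m = 19.6 km

19.6 km


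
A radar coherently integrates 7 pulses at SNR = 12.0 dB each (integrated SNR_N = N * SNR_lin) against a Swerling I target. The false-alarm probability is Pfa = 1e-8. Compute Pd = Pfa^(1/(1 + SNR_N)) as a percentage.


SNR_lin = 10^(12.0/10) = 15.84893
SNR_N = 7 * 15.84893 = 110.94251
1/(1 + SNR_N) = 1/111.94251 = 0.0089332
Pd = (1e-8)^0.0089332 = 0.84827
Pd = 84.8%

84.8%


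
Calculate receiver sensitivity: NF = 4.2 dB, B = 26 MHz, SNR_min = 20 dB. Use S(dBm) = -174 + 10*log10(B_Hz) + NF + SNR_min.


10*log10(26000000.0) = 74.15
S = -174 + 74.15 + 4.2 + 20 = -75.7 dBm

-75.7 dBm


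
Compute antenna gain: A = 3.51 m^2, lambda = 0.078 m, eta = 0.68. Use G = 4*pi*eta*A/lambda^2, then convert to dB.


G_linear = 4*pi*0.68*3.51/0.078^2 = 4929.88
G_dB = 10*log10(4929.88) = 36.9 dB

36.9 dB


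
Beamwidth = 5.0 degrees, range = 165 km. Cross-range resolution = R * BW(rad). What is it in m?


BW_rad = 0.087266463
CR = 165000 * 0.087266463 = 14399.0 m

14399.0 m


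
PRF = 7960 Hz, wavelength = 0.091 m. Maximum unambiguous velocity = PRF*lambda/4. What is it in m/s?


V_ua = 7960 * 0.091 / 4 = 181.1 m/s

181.1 m/s


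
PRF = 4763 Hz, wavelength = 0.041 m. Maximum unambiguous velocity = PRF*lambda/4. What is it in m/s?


V_ua = 4763 * 0.041 / 4 = 48.8 m/s

48.8 m/s


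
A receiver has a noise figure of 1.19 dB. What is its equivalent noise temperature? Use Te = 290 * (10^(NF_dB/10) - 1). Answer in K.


NF_lin = 10^(1.19/10) = 1.315225
Te = 290 * (1.315225 - 1) = 91.4 K

91.4 K


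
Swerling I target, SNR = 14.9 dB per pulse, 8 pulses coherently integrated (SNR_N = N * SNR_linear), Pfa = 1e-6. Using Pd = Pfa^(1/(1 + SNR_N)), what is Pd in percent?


SNR_lin = 10^(14.9/10) = 30.90295
SNR_N = 8 * 30.90295 = 247.2236
1/(1 + SNR_N) = 1/248.2236 = 0.0040286
Pd = (1e-6)^0.0040286 = 0.94586
Pd = 94.6%

94.6%


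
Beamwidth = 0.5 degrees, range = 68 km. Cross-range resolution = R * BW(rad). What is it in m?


BW_rad = 0.008726646
CR = 68000 * 0.008726646 = 593.4 m

593.4 m


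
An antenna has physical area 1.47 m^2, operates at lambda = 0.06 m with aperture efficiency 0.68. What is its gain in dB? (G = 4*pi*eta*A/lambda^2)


G_linear = 4*pi*0.68*1.47/0.06^2 = 3489.26
G_dB = 10*log10(3489.26) = 35.4 dB

35.4 dB


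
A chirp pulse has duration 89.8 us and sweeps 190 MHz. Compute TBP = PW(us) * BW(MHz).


TBP = 89.8 * 190 = 17062.0

17062.0


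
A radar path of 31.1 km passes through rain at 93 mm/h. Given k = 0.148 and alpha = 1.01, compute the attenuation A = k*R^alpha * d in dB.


gamma = 0.148 * 93^1.01 = 14.402222 dB/km
A = 14.402222 * 31.1 = 447.91 dB

447.91 dB


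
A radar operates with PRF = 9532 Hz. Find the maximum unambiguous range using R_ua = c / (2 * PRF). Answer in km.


R_ua = 3e8 / (2 * 9532) = 15736.5 m = 15.7 km

15.7 km


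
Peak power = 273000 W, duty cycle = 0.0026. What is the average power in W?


P_avg = 273000 * 0.0026 = 709.8 W

709.8 W


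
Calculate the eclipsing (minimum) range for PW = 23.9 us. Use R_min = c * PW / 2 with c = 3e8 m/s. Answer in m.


R_min = 3e8 * 23.9e-6 / 2 = 3585.0 m

3585.0 m


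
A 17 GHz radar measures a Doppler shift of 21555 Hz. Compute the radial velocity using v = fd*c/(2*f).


v = 21555 * 3e8 / (2 * 17000000000.0) = 190.2 m/s

190.2 m/s


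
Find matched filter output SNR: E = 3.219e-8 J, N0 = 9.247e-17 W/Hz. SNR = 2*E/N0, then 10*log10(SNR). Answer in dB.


SNR_lin = 2 * 3.219e-8 / 9.247e-17 = 6.962e8
SNR_dB = 10*log10(6.962e8) = 88.4 dB

88.4 dB


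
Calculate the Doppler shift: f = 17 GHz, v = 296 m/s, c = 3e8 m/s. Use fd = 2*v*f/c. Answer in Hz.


fd = 2 * 296 * 17000000000.0 / 3e8 = 33546.7 Hz

33546.7 Hz


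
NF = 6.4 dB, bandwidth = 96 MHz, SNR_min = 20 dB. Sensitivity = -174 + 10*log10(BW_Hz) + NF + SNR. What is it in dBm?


10*log10(96000000.0) = 79.82
S = -174 + 79.82 + 6.4 + 20 = -67.8 dBm

-67.8 dBm


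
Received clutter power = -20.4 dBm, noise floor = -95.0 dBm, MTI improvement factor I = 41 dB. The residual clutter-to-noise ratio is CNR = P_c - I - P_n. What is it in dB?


CNR = -20.4 - 41 - (-95.0) = 33.6 dB

33.6 dB


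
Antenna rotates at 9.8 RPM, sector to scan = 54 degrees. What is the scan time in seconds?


t = 54 / (9.8 * 360) * 60 = 0.92 s

0.92 s


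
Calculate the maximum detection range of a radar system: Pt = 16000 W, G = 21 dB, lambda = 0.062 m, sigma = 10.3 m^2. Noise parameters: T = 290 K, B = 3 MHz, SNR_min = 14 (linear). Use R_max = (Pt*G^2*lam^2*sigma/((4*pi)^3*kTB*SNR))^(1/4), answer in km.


G_lin = 10^(21/10) = 125.892541
R^4 = 16000 * 125.892541^2 * 0.062^2 * 10.3 / ((4*pi)^3 * 1.38e-23 * 290 * 3000000.0 * 14)
R^4 = 3.01013e16 m^4
R_max = (3.01013e16)^(1/4) = 13171.8 m = 13.2 km

13.2 km


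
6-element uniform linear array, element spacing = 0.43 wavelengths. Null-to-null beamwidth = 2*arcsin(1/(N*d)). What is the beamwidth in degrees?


1/(N*d) = 1/(6*0.43) = 0.387597
BW = 2*arcsin(0.387597) = 45.6 degrees

45.6 degrees


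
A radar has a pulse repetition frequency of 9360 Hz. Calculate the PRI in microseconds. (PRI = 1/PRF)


PRI = 1/9360 = 0.0001068376 s = 106.8 us

106.8 us


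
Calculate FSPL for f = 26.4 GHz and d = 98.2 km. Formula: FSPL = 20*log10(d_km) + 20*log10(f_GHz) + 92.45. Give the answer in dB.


20*log10(98.2) = 39.84
20*log10(26.4) = 28.43
FSPL = 160.7 dB

160.7 dB


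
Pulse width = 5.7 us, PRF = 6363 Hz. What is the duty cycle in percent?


DC = 5.7e-6 * 6363 * 100 = 3.63%

3.63%


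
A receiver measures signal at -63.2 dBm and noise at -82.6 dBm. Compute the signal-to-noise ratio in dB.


SNR = -63.2 - (-82.6) = 19.4 dB

19.4 dB


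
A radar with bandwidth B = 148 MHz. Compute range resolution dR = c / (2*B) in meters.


dR = 3e8 / (2 * 148000000.0) = 1.01 m

1.01 m


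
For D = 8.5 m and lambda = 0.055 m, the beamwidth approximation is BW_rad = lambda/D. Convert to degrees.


BW_rad = 0.055 / 8.5 = 0.006471
BW_deg = 0.37 degrees

0.37 degrees


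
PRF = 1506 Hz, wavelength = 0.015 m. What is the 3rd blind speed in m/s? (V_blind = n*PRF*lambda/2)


V_blind = 3 * 1506 * 0.015 / 2 = 33.9 m/s

33.9 m/s


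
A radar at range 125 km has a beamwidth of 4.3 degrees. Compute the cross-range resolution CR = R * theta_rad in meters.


BW_rad = 0.075049158
CR = 125000 * 0.075049158 = 9381.1 m

9381.1 m


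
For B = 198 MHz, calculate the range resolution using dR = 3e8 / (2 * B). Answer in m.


dR = 3e8 / (2 * 198000000.0) = 0.76 m

0.76 m


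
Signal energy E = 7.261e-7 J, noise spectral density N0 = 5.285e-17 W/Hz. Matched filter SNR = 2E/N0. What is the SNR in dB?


SNR_lin = 2 * 7.261e-7 / 5.285e-17 = 2.748e10
SNR_dB = 10*log10(2.748e10) = 104.4 dB

104.4 dB


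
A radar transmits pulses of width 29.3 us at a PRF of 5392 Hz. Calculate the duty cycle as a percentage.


DC = 29.3e-6 * 5392 * 100 = 15.8%

15.8%


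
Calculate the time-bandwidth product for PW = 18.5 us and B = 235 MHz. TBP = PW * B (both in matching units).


TBP = 18.5 * 235 = 4347.5

4347.5


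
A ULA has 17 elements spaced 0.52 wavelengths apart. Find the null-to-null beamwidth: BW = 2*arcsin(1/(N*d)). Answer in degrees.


1/(N*d) = 1/(17*0.52) = 0.113122
BW = 2*arcsin(0.113122) = 13.0 degrees

13.0 degrees


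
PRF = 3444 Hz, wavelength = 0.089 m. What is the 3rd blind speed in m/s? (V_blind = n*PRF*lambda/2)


V_blind = 3 * 3444 * 0.089 / 2 = 459.8 m/s

459.8 m/s


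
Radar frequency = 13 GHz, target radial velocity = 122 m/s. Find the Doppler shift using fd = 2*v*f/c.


fd = 2 * 122 * 13000000000.0 / 3e8 = 10573.3 Hz

10573.3 Hz


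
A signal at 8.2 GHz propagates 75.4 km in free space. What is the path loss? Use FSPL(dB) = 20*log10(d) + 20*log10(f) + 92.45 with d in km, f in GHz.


20*log10(75.4) = 37.55
20*log10(8.2) = 18.28
FSPL = 148.3 dB

148.3 dB


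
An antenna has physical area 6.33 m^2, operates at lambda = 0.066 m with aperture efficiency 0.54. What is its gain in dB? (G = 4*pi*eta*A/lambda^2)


G_linear = 4*pi*0.54*6.33/0.066^2 = 9860.97
G_dB = 10*log10(9860.97) = 39.9 dB

39.9 dB


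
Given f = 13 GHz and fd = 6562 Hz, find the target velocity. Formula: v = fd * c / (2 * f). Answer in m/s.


v = 6562 * 3e8 / (2 * 13000000000.0) = 75.7 m/s

75.7 m/s


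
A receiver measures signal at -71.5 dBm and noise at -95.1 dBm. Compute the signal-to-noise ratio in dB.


SNR = -71.5 - (-95.1) = 23.6 dB

23.6 dB


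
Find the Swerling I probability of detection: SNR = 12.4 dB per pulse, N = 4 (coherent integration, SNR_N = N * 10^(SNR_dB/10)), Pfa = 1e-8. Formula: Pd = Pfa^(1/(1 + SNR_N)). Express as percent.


SNR_lin = 10^(12.4/10) = 17.37801
SNR_N = 4 * 17.37801 = 69.51204
1/(1 + SNR_N) = 1/70.51204 = 0.014182
Pd = (1e-8)^0.014182 = 0.77009
Pd = 77.0%

77.0%


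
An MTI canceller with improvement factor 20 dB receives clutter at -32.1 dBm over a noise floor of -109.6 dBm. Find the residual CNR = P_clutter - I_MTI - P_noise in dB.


CNR = -32.1 - 20 - (-109.6) = 57.5 dB

57.5 dB


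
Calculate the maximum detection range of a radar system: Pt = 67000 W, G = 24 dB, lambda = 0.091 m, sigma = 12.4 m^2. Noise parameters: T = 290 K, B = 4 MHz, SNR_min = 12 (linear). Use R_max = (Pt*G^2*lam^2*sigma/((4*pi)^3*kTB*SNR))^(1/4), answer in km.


G_lin = 10^(24/10) = 251.188643
R^4 = 67000 * 251.188643^2 * 0.091^2 * 12.4 / ((4*pi)^3 * 1.38e-23 * 290 * 4000000.0 * 12)
R^4 = 1.13876e18 m^4
R_max = (1.13876e18)^(1/4) = 32666.9 m = 32.7 km

32.7 km


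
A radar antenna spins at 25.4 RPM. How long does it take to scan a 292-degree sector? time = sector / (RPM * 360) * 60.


t = 292 / (25.4 * 360) * 60 = 1.92 s

1.92 s


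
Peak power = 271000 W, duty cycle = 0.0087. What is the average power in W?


P_avg = 271000 * 0.0087 = 2357.7 W

2357.7 W


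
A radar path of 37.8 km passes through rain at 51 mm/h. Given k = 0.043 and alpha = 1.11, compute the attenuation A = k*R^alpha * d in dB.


gamma = 0.043 * 51^1.11 = 3.379647 dB/km
A = 3.379647 * 37.8 = 127.75 dB

127.75 dB


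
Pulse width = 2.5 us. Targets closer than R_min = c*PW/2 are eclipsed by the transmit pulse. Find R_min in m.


R_min = 3e8 * 2.5e-6 / 2 = 375.0 m

375.0 m


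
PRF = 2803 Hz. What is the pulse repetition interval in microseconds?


PRI = 1/2803 = 0.0003567606 s = 356.8 us

356.8 us


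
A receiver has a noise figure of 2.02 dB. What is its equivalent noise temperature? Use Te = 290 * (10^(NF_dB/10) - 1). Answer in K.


NF_lin = 10^(2.02/10) = 1.592209
Te = 290 * (1.592209 - 1) = 171.7 K

171.7 K


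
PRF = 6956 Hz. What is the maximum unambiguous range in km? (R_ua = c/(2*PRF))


R_ua = 3e8 / (2 * 6956) = 21564.1 m = 21.6 km

21.6 km


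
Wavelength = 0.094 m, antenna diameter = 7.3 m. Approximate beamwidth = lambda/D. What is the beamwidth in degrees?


BW_rad = 0.094 / 7.3 = 0.012877
BW_deg = 0.74 degrees

0.74 degrees


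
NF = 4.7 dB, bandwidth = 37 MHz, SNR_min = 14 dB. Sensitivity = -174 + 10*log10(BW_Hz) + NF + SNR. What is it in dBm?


10*log10(37000000.0) = 75.68
S = -174 + 75.68 + 4.7 + 14 = -79.6 dBm

-79.6 dBm


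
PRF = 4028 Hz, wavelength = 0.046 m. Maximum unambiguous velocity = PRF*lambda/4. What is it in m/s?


V_ua = 4028 * 0.046 / 4 = 46.3 m/s

46.3 m/s


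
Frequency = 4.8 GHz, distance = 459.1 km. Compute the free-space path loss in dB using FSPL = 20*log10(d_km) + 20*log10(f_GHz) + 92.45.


20*log10(459.1) = 53.24
20*log10(4.8) = 13.62
FSPL = 159.3 dB

159.3 dB


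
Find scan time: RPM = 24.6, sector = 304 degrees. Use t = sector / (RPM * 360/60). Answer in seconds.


t = 304 / (24.6 * 360) * 60 = 2.06 s

2.06 s


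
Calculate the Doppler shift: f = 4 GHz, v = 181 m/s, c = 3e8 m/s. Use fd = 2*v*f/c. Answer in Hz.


fd = 2 * 181 * 4000000000.0 / 3e8 = 4826.7 Hz

4826.7 Hz


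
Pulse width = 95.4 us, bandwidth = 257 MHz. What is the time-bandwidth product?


TBP = 95.4 * 257 = 24517.8

24517.8


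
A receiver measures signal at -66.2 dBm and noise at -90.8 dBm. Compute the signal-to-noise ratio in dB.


SNR = -66.2 - (-90.8) = 24.6 dB

24.6 dB


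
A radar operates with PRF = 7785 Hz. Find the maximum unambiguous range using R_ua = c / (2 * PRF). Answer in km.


R_ua = 3e8 / (2 * 7785) = 19267.8 m = 19.3 km

19.3 km


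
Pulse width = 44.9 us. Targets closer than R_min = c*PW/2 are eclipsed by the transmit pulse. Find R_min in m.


R_min = 3e8 * 44.9e-6 / 2 = 6735.0 m

6735.0 m


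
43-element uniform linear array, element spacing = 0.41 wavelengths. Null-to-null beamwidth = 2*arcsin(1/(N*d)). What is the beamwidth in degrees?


1/(N*d) = 1/(43*0.41) = 0.056721
BW = 2*arcsin(0.056721) = 6.5 degrees

6.5 degrees


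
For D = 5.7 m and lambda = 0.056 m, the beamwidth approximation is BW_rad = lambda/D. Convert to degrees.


BW_rad = 0.056 / 5.7 = 0.009825
BW_deg = 0.56 degrees

0.56 degrees


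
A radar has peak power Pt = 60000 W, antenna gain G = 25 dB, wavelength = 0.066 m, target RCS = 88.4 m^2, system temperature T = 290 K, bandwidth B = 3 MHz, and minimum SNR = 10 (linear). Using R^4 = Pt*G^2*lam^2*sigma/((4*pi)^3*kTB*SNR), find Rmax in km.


G_lin = 10^(25/10) = 316.227766
R^4 = 60000 * 316.227766^2 * 0.066^2 * 88.4 / ((4*pi)^3 * 1.38e-23 * 290 * 3000000.0 * 10)
R^4 = 9.69758e18 m^4
R_max = (9.69758e18)^(1/4) = 55804.1 m = 55.8 km

55.8 km


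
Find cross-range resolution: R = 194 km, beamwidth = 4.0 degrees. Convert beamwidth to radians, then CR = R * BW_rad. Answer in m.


BW_rad = 0.06981317
CR = 194000 * 0.06981317 = 13543.8 m

13543.8 m


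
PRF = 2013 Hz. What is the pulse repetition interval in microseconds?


PRI = 1/2013 = 0.000496771 s = 496.8 us

496.8 us


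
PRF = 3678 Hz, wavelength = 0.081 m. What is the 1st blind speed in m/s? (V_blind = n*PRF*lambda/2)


V_blind = 1 * 3678 * 0.081 / 2 = 149.0 m/s

149.0 m/s


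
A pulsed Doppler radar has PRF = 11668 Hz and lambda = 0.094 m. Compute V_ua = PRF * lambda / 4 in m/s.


V_ua = 11668 * 0.094 / 4 = 274.2 m/s

274.2 m/s


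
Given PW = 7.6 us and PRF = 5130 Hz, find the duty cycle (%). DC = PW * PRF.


DC = 7.6e-6 * 5130 * 100 = 3.9%

3.9%


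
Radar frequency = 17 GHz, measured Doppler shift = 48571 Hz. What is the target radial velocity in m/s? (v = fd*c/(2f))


v = 48571 * 3e8 / (2 * 17000000000.0) = 428.6 m/s

428.6 m/s


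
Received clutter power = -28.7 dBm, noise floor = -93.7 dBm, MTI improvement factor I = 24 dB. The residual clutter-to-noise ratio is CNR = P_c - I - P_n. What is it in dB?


CNR = -28.7 - 24 - (-93.7) = 41.0 dB

41.0 dB


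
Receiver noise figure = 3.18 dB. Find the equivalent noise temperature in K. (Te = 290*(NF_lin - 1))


NF_lin = 10^(3.18/10) = 2.079697
Te = 290 * (2.079697 - 1) = 313.1 K

313.1 K


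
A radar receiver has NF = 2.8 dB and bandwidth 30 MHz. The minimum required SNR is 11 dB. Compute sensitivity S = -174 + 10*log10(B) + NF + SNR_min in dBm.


10*log10(30000000.0) = 74.77
S = -174 + 74.77 + 2.8 + 11 = -85.4 dBm

-85.4 dBm


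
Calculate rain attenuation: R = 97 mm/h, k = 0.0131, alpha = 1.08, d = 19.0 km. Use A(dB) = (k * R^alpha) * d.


gamma = 0.0131 * 97^1.08 = 1.83225 dB/km
A = 1.83225 * 19.0 = 34.81 dB

34.81 dB


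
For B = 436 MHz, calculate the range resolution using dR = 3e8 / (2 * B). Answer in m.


dR = 3e8 / (2 * 436000000.0) = 0.34 m

0.34 m


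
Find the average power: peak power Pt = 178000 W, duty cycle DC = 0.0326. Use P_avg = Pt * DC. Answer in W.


P_avg = 178000 * 0.0326 = 5802.8 W

5802.8 W


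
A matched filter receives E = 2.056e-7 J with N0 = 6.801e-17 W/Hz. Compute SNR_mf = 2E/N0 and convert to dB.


SNR_lin = 2 * 2.056e-7 / 6.801e-17 = 6.046e9
SNR_dB = 10*log10(6.046e9) = 97.8 dB

97.8 dB


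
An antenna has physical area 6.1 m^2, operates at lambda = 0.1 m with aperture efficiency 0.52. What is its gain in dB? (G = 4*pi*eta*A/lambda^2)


G_linear = 4*pi*0.52*6.1/0.1^2 = 3986.05
G_dB = 10*log10(3986.05) = 36.0 dB

36.0 dB


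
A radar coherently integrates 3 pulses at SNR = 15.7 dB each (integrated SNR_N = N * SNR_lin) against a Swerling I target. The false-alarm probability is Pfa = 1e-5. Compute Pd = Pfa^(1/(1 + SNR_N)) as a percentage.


SNR_lin = 10^(15.7/10) = 37.15352
SNR_N = 3 * 37.15352 = 111.46056
1/(1 + SNR_N) = 1/112.46056 = 0.008892
Pd = (1e-5)^0.008892 = 0.90269
Pd = 90.3%

90.3%


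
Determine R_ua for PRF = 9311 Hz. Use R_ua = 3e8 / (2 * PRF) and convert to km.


R_ua = 3e8 / (2 * 9311) = 16110.0 m = 16.1 km

16.1 km


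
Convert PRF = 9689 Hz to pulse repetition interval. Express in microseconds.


PRI = 1/9689 = 0.0001032098 s = 103.2 us

103.2 us


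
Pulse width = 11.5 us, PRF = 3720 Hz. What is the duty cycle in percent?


DC = 11.5e-6 * 3720 * 100 = 4.28%

4.28%


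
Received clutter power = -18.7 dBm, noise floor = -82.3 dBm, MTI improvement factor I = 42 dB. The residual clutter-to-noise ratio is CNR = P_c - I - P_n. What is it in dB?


CNR = -18.7 - 42 - (-82.3) = 21.6 dB

21.6 dB


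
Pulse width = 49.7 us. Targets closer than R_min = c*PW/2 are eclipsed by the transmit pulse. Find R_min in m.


R_min = 3e8 * 49.7e-6 / 2 = 7455.0 m

7455.0 m


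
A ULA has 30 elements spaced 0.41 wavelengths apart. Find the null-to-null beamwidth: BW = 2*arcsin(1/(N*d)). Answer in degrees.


1/(N*d) = 1/(30*0.41) = 0.081301
BW = 2*arcsin(0.081301) = 9.3 degrees

9.3 degrees


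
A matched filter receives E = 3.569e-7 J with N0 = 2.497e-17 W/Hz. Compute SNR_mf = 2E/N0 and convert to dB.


SNR_lin = 2 * 3.569e-7 / 2.497e-17 = 2.859e10
SNR_dB = 10*log10(2.859e10) = 104.6 dB

104.6 dB


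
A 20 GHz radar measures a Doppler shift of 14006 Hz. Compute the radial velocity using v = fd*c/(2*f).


v = 14006 * 3e8 / (2 * 20000000000.0) = 105.0 m/s

105.0 m/s


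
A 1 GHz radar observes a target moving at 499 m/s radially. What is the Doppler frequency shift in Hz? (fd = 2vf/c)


fd = 2 * 499 * 1000000000.0 / 3e8 = 3326.7 Hz

3326.7 Hz


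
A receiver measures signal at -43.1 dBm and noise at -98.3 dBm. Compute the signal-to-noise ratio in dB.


SNR = -43.1 - (-98.3) = 55.2 dB

55.2 dB


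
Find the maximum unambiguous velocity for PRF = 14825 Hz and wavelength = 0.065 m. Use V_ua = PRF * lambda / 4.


V_ua = 14825 * 0.065 / 4 = 240.9 m/s

240.9 m/s
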